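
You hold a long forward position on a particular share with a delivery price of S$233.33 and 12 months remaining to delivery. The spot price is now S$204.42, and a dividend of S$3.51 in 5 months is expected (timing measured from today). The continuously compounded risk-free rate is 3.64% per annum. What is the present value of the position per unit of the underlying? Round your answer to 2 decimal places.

PV(remaining dividends) I = 3.51·e^(−0.0364·5/12) = 3.4572
Current forward F = (S − I)·e^(rT) = (204.42 − 3.4572)·e^(0.0364·12/12) = 200.9628 × 1.037071 = 208.4127
Value (long) = (F − K)·e^(−rT) = (208.4127 − 233.33) × 0.964255 = -24.0266
Value = -S$24.03

-S$24.03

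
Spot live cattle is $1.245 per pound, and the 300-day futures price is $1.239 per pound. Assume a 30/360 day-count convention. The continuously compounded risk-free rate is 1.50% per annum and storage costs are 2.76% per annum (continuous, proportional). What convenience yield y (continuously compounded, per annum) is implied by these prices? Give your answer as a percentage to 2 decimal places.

F = S·e^((r+u−y)T) ⇒ (r+u−y) = ln(F/S)/T
ln(1.239/1.245) = -0.004831; /T ⇒ -0.005797
y = r + u − ln(F/S)/T = 0.0150 + 0.0276 + 0.005797 = 0.048397
y = 4.84%

4.84%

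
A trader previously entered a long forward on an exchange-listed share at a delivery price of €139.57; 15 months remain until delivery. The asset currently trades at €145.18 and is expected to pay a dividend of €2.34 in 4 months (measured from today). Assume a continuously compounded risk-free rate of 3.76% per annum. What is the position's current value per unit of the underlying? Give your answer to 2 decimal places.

€9.71

PV(remaining dividends) I = 2.34·e^(−0.0376·4/12) = 2.3109
Current forward F = (S − I)·e^(rT) = (145.18 − 2.3109)·e^(0.0376·15/12) = 142.8691 × 1.048122 = 149.7442
Value (long) = (F − K)·e^(−rT) = (149.7442 − 139.57) × 0.954087 = 9.7071
Value = €9.71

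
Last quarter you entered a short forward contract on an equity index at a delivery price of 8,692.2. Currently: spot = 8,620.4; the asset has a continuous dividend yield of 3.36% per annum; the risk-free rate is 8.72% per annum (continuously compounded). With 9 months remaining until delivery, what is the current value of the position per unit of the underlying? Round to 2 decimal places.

Current fair forward for the remaining 9 months: F = S·e^((r − q)·T), (r − q) = 0.0872 − 0.0336 = 0.0536
F = 8620.4 · e^(0.0536 × 9/12) = 8620.4 × 1.04101896 = 8973.9998
Value of long forward = (F − K)·e^(−rT) = (8973.9998 − 8692.2) · e^(−0.0872·9/12)
= 281.7998 × 0.93669271 = 263.96
Short position value = −(long value) = -263.96

-263.96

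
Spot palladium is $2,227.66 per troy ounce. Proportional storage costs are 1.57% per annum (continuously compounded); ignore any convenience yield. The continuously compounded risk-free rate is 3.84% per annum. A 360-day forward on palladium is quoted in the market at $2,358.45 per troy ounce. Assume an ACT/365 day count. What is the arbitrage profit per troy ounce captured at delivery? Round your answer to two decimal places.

Fair forward: F* = S·e^(carry·T), with carry = (r + u) = 0.0384 + 0.0157 = 0.0541
F* = 2227.66 · e^(0.0541 × 360/365) = 2227.66 · e^0.05335890 = 2227.66 × 1.05480815 = $2349.7539
Market $2358.45 > fair $2349.7539: forward overpriced → cash-and-carry (buy spot, short the forward).
At maturity, profit = |F_mkt − F*| = |2358.45 − 2349.7539| = $8.70 per troy ounce

$8.70 per troy ounce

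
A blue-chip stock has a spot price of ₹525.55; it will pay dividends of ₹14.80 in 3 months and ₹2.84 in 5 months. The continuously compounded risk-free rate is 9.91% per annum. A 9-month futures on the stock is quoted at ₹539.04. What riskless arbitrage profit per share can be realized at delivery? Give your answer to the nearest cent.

PV(dividends) I = 14.80·e^(−0.0991·3/12) + 2.84·e^(−0.0991·5/12) = 17.1630
Fair futures F* = (S − I)·e^(rT) = (525.55 − 17.1630)·e^0.074325 = 508.3870 × 1.077157 = 547.6126
Market ₹539.04 < fair 547.6126: forward underpriced → reverse cash-and-carry (short the stock, invest proceeds at r, pay the dividends, go long the forward).
Profit at T = |F_mkt − F*| = |539.04 − 547.6126| = ₹8.57 per share

₹8.57 per share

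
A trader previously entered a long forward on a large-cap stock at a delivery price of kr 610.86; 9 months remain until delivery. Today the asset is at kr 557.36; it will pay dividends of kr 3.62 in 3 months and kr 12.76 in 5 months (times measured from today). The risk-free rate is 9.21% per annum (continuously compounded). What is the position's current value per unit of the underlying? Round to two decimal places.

-kr 28.55

PV(remaining dividends) I = 3.62·e^(−0.0921·3/12) + 12.76·e^(−0.0921·5/12) = 15.8172
Current forward F = (S − I)·e^(rT) = (557.36 − 15.8172)·e^(0.0921·9/12) = 541.5428 × 1.071517 = 580.2723
Value (long) = (F − K)·e^(−rT) = (580.2723 − 610.86) × 0.933257 = -28.5462
Value = -kr 28.55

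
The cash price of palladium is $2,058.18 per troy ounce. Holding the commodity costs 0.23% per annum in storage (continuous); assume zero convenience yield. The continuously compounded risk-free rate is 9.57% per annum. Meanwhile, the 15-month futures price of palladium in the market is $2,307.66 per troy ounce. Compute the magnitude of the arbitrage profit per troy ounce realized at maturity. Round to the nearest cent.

Fair futures: F* = S·e^(carry·T), with carry = (r + u) = 0.0957 + 0.0023 = 0.0980
F* = 2058.18 · e^(0.0980 × 15/12) = 2058.18 · e^0.12250000 = 2058.18 × 1.13031912 = $2326.4002
Market $2307.66 < fair $2326.4002: forward underpriced → reverse cash-and-carry (short spot, go long the forward).
At maturity, profit = |F_mkt − F*| = |2307.66 − 2326.4002| = $18.74 per troy ounce

$18.74 per troy ounce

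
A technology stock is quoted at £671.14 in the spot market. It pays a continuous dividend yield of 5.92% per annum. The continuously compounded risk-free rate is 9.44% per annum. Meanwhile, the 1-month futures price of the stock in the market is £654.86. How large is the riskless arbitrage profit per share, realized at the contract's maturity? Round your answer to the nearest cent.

Fair futures: F* = S·e^(carry·T), with carry = (r − q) = 0.0944 − 0.0592 = 0.0352
F* = 671.14 · e^(0.0352 × 1/12) = 671.14 · e^0.002933 = 671.14 × 1.002937 = £673.1111
Market £654.86 < fair £673.1111: forward underpriced → reverse cash-and-carry (short spot, go long the forward).
At maturity, profit = |F_mkt − F*| = |654.86 − 673.1111| = £18.25 per share

£18.25 per share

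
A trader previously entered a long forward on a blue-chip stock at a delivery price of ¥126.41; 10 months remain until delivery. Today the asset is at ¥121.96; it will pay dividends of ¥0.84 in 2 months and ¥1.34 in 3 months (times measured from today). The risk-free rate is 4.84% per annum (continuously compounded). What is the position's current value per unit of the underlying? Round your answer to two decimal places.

-¥1.61

PV(remaining dividends) I = 0.84·e^(−0.0484·2/12) + 1.34·e^(−0.0484·3/12) = 2.1571
Current forward F = (S − I)·e^(rT) = (121.96 − 2.1571)·e^(0.0484·10/12) = 119.8029 × 1.041158 = 124.7337
Value (long) = (F − K)·e^(−rT) = (124.7337 − 126.41) × 0.960469 = -1.6100
Value = -¥1.61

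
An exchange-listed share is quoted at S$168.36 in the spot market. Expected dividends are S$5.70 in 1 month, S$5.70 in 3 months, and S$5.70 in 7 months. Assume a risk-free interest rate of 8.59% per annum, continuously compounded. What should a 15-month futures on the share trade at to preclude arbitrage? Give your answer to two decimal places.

PV(dividends) I = 5.70·e^(−0.0859·1/12) + 5.70·e^(−0.0859·3/12) + 5.70·e^(−0.0859·7/12)
I = 5.6593 + 5.5789 + 5.4214 = 16.6596
F = (S − I)·e^(rT) = (168.36 − 16.6596) · e^(0.0859·15/12)
= 151.7004 · e^0.107375 = 151.7004 × 1.113352 = S$168.90

S$168.90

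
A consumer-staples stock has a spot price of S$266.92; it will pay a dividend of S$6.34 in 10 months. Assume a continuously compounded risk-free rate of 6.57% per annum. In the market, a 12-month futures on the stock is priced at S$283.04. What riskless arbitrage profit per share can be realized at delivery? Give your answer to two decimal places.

S$4.40 per share

PV(dividends) I = 6.34·e^(−0.0657·10/12) = 6.0022
Fair futures F* = (S − I)·e^(rT) = (266.92 − 6.0022)·e^0.065700 = 260.9178 × 1.067906 = 278.6357
Market S$283.04 > fair 278.6357: forward overpriced → cash-and-carry (borrow at r, buy the stock and collect the dividends, short the forward).
Profit at T = |F_mkt − F*| = |283.04 − 278.6357| = S$4.40 per share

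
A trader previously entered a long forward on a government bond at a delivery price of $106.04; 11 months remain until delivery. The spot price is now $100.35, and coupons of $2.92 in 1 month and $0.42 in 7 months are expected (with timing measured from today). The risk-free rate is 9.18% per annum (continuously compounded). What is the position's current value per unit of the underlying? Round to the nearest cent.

-$0.43

PV(remaining coupons) I = 2.92·e^(−0.0918·1/12) + 0.42·e^(−0.0918·7/12) = 3.2958
Current forward F = (S − I)·e^(rT) = (100.35 − 3.2958)·e^(0.0918·11/12) = 97.0542 × 1.087792 = 105.5748
Value (long) = (F − K)·e^(−rT) = (105.5748 − 106.04) × 0.919293 = -0.4277
Value = -$0.43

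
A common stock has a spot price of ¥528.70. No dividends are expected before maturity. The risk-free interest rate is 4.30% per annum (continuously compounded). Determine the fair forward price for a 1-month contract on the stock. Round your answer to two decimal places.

¥530.60

F = S·e^(rT) = 528.70 · e^(0.0430 × 1/12)
= 528.70 · e^0.003583 = 528.70 × 1.003589
F = ¥530.60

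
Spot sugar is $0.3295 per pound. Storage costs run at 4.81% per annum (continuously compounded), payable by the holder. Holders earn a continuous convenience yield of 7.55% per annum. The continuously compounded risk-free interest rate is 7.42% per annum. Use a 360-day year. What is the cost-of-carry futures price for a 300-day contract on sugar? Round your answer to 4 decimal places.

$0.3426 per pound

Net carry = r + u − y = 0.0742 + 0.0481 − 0.0755 = 0.0468
F = S·e^((r+u−y)T) = 0.3295 · e^(0.0468 × 300/360) = 0.3295 · e^0.039000
= 0.3295 × 1.039770 = $0.3426 per pound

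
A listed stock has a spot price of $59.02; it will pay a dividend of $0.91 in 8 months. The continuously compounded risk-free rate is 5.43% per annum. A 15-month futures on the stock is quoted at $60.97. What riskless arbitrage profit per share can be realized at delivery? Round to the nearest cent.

$1.26 per share

PV(dividends) I = 0.91·e^(−0.0543·8/12) = 0.8776
Fair futures F* = (S − I)·e^(rT) = (59.02 − 0.8776)·e^0.067875 = 58.1424 × 1.070232 = 62.2259
Market $60.97 < fair 62.2259: forward underpriced → reverse cash-and-carry (short the stock, invest proceeds at r, pay the dividends, go long the forward).
Profit at T = |F_mkt − F*| = |60.97 − 62.2259| = $1.26 per share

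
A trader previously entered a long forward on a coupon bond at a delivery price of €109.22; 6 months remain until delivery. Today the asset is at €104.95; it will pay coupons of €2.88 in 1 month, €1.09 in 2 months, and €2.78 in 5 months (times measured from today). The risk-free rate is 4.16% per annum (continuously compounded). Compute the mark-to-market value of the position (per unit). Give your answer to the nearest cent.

PV(remaining coupons) I = 2.88·e^(−0.0416·1/12) + 1.09·e^(−0.0416·2/12) + 2.78·e^(−0.0416·5/12) = 6.6847
Current forward F = (S − I)·e^(rT) = (104.95 − 6.6847)·e^(0.0416·6/12) = 98.2653 × 1.021018 = 100.3306
Value (long) = (F − K)·e^(−rT) = (100.3306 − 109.22) × 0.979415 = -8.7064
Value = -€8.71

-€8.71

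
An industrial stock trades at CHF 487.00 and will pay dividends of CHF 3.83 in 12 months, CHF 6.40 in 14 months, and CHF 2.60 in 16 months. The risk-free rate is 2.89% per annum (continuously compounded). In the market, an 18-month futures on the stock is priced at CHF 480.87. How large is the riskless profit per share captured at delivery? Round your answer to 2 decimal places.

CHF 14.75 per share

PV(dividends) I = 3.83·e^(−0.0289·12/12) + 6.40·e^(−0.0289·14/12) + 2.60·e^(−0.0289·16/12) = 12.4104
Fair futures F* = (S − I)·e^(rT) = (487.00 − 12.4104)·e^0.043350 = 474.5896 × 1.044303 = 495.6153
Market CHF 480.87 < fair 495.6153: forward underpriced → reverse cash-and-carry (short the stock, invest proceeds at r, pay the dividends, go long the forward).
Profit at T = |F_mkt − F*| = |480.87 − 495.6153| = CHF 14.75 per share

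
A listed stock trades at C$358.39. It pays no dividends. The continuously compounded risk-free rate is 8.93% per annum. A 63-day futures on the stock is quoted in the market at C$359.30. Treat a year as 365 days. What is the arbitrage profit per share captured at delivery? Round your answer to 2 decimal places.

Fair futures: F* = S·e^(carry·T), with carry = r = 0.0893
F* = 358.39 · e^(0.0893 × 63/365) = 358.39 · e^0.015413 = 358.39 × 1.015532 = C$363.9565
Market C$359.30 < fair C$363.9565: forward underpriced → reverse cash-and-carry (short spot, go long the forward).
At maturity, profit = |F_mkt − F*| = |359.30 − 363.9565| = C$4.66 per share

C$4.66 per share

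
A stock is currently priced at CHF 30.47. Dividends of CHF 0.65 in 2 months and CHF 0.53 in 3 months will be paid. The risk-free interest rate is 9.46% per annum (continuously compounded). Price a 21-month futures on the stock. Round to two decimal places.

PV(dividends) I = 0.65·e^(−0.0946·2/12) + 0.53·e^(−0.0946·3/12)
I = 0.6398 + 0.5176 = 1.1574
F = (S − I)·e^(rT) = (30.47 − 1.1574) · e^(0.0946·21/12)
= 29.3126 · e^0.165550 = 29.3126 × 1.180042 = CHF 34.59

CHF 34.59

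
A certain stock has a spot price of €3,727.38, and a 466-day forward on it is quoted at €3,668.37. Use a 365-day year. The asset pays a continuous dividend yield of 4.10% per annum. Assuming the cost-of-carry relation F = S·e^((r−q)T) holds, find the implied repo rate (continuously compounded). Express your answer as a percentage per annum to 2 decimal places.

From F = S·e^((r−q)T): (r − q) = ln(F/S)/T
ln(3668.37/3727.38) = ln(0.984169) = -0.015958
(r − q) = -0.015958 / (466/365) = -0.012499
r = ln(F/S)/T + q = -0.012499 + 0.0410 = 0.028501
r = 2.85%

2.85%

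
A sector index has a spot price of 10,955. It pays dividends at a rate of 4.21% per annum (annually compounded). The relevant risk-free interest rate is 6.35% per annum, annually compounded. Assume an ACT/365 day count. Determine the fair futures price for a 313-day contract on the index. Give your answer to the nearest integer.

F = S · (1+r)^T / (1+q)^T
= 10955 × 1.054213 / 1.035996 = 10955 × 1.017584
F = 11,148

11,148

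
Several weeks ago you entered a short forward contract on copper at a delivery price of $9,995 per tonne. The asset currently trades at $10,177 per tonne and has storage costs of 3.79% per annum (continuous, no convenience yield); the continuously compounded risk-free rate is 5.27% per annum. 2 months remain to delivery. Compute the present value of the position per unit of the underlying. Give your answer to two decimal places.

Current fair forward for the remaining 2 months: F = S·e^((r + u)·T), (r + u) = 0.0527 + 0.0379 = 0.0906
F = 10177 · e^(0.0906 × 2/12) = 10177 × 1.01521458 = 10331.8388
Value of long forward = (F − K)·e^(−rT) = (10331.8388 − 9995) · e^(−0.0527·2/12)
= 336.8388 × 0.99125513 = 333.89
Short position value = −(long value) = -$333.89

-$333.89 per tonne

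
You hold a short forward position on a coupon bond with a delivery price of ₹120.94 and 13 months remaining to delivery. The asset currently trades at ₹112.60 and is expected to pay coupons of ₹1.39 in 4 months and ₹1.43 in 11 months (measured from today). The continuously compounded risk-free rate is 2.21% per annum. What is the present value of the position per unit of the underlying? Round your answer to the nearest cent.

₹8.26

PV(remaining coupons) I = 1.39·e^(−0.0221·4/12) + 1.43·e^(−0.0221·11/12) = 2.7811
Current forward F = (S − I)·e^(rT) = (112.60 − 2.7811)·e^(0.0221·13/12) = 109.8189 × 1.024231 = 112.4799
Value (long) = (F − K)·e^(−rT) = (112.4799 − 120.94) × 0.976343 = -8.2600
Short position value = −(long value) = ₹8.26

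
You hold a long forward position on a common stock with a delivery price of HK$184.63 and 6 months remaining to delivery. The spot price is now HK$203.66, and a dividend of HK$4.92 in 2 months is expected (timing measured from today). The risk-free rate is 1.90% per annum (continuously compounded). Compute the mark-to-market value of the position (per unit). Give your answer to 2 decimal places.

HK$15.87

PV(remaining dividends) I = 4.92·e^(−0.0190·2/12) = 4.9044
Current forward F = (S − I)·e^(rT) = (203.66 − 4.9044)·e^(0.0190·6/12) = 198.7556 × 1.009545 = 200.6527
Value (long) = (F − K)·e^(−rT) = (200.6527 − 184.63) × 0.990545 = 15.8712
Value = HK$15.87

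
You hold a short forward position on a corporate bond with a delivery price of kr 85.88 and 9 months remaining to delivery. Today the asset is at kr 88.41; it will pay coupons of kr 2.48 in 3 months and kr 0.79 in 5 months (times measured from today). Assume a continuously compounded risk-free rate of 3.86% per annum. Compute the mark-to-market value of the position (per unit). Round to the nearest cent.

-kr 1.75

PV(remaining coupons) I = 2.48·e^(−0.0386·3/12) + 0.79·e^(−0.0386·5/12) = 3.2336
Current forward F = (S − I)·e^(rT) = (88.41 − 3.2336)·e^(0.0386·9/12) = 85.1764 × 1.029373 = 87.6783
Value (long) = (F − K)·e^(−rT) = (87.6783 − 85.88) × 0.971465 = 1.7470
Short position value = −(long value) = -kr 1.75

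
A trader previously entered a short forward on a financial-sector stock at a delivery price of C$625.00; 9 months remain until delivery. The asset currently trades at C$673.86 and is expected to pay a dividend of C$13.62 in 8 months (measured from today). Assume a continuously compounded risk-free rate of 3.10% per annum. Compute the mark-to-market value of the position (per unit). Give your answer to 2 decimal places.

-C$49.88

PV(remaining dividends) I = 13.62·e^(−0.0310·8/12) = 13.3414
Current forward F = (S − I)·e^(rT) = (673.86 − 13.3414)·e^(0.0310·9/12) = 660.5186 × 1.023522 = 676.0553
Value (long) = (F − K)·e^(−rT) = (676.0553 − 625.00) × 0.977018 = 49.8819
Short position value = −(long value) = -C$49.88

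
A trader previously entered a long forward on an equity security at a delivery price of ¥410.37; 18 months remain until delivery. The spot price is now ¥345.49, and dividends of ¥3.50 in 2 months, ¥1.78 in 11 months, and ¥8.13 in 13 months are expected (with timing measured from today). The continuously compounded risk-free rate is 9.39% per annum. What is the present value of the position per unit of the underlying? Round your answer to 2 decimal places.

-¥23.39

PV(remaining dividends) I = 3.50·e^(−0.0939·2/12) + 1.78·e^(−0.0939·11/12) + 8.13·e^(−0.0939·13/12) = 12.4225
Current forward F = (S − I)·e^(rT) = (345.49 − 12.4225)·e^(0.0939·18/12) = 333.0675 × 1.151252 = 383.4446
Value (long) = (F − K)·e^(−rT) = (383.4446 − 410.37) × 0.868620 = -23.3879
Value = -¥23.39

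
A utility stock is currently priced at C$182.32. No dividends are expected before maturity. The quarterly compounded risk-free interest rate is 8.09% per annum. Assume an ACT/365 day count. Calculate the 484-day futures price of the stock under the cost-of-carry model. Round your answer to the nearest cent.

F = S · (1+r/4)^(4T)
= 182.32 × 1.112050
F = C$202.75

C$202.75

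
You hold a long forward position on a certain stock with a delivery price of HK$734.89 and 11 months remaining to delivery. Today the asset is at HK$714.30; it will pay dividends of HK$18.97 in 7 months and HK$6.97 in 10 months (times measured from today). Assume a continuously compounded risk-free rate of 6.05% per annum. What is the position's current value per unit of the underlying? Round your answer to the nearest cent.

PV(remaining dividends) I = 18.97·e^(−0.0605·7/12) + 6.97·e^(−0.0605·10/12) = 24.9395
Current forward F = (S − I)·e^(rT) = (714.30 − 24.9395)·e^(0.0605·11/12) = 689.3605 × 1.057025 = 728.6713
Value (long) = (F − K)·e^(−rT) = (728.6713 − 734.89) × 0.946051 = -5.8832
Value = -HK$5.88

-HK$5.88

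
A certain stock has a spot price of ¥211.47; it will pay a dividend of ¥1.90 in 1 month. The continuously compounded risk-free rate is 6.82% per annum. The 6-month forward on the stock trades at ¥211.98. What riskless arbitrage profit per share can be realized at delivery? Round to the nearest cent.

PV(dividends) I = 1.90·e^(−0.0682·1/12) = 1.8892
Fair forward F* = (S − I)·e^(rT) = (211.47 − 1.8892)·e^0.034100 = 209.5808 × 1.034688 = 216.8507
Market ¥211.98 < fair 216.8507: forward underpriced → reverse cash-and-carry (short the stock, invest proceeds at r, pay the dividends, go long the forward).
Profit at T = |F_mkt − F*| = |211.98 − 216.8507| = ¥4.87 per share

¥4.87 per share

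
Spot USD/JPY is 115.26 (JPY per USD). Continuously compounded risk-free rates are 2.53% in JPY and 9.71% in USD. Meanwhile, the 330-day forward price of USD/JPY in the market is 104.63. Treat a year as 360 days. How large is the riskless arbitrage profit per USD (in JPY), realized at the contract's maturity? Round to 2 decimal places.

Fair forward: F* = S·e^(carry·T), with carry = (r_JPY − r_USD) = 0.0253 − 0.0971 = -0.0718
F* = 115.26 · e^(-0.0718 × 330/360) = 115.26 · e^-0.065817 = 115.26 × 0.936302 = 107.9182
Market 104.63 < fair 107.9182: forward underpriced → reverse cash-and-carry (short spot, go long the forward).
At maturity, profit = |F_mkt − F*| = |104.63 − 107.9182| = 3.29 per USD (in JPY)

3.29 per USD (in JPY)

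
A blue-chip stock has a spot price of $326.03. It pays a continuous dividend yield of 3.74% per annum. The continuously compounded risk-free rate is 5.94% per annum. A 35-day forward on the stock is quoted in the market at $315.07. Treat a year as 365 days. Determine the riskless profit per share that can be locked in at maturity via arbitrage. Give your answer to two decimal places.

Fair forward: F* = S·e^(carry·T), with carry = (r − q) = 0.0594 − 0.0374 = 0.0220
F* = 326.03 · e^(0.0220 × 35/365) = 326.03 · e^0.002110 = 326.03 × 1.002112 = $326.7186
Market $315.07 < fair $326.7186: forward underpriced → reverse cash-and-carry (short spot, go long the forward).
At maturity, profit = |F_mkt − F*| = |315.07 − 326.7186| = $11.65 per share

$11.65 per share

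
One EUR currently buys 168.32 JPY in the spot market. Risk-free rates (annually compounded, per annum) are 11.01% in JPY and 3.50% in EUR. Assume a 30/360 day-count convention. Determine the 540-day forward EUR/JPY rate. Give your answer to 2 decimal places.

186.97

By covered interest parity, F = S · (1+r_JPY)^T / (1+r_EUR)^T
= 168.32 × 1.169616 / 1.052957 = 168.32 × 1.110792
F = 186.97 JPY per EUR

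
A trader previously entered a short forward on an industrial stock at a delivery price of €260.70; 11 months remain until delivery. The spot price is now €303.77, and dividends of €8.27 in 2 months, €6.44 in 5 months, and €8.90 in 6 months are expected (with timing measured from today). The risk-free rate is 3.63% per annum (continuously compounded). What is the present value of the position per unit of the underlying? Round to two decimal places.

-€28.30

PV(remaining dividends) I = 8.27·e^(−0.0363·2/12) + 6.44·e^(−0.0363·5/12) + 8.90·e^(−0.0363·6/12) = 23.3034
Current forward F = (S − I)·e^(rT) = (303.77 − 23.3034)·e^(0.0363·11/12) = 280.4666 × 1.033835 = 289.9562
Value (long) = (F − K)·e^(−rT) = (289.9562 − 260.70) × 0.967273 = 28.2987
Short position value = −(long value) = -€28.30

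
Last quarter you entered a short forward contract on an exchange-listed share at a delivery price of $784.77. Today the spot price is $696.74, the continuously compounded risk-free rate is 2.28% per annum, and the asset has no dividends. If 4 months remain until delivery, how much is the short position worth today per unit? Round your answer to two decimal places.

$82.09

Current fair forward for the remaining 4 months: F = S·e^(r·T), r = 0.0228
F = 696.74 · e^(0.0228 × 4/12) = 696.74 × 1.007629 = 702.0554
Value of long forward = (F − K)·e^(−rT) = (702.0554 − 784.77) · e^(−0.0228·4/12)
= -82.7146 × 0.992429 = -82.09
Short position value = −(long value) = $82.09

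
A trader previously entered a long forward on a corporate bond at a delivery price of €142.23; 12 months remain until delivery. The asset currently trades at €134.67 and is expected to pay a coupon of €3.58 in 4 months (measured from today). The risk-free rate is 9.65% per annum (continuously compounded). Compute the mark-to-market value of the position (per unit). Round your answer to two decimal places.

PV(remaining coupons) I = 3.58·e^(−0.0965·4/12) = 3.4667
Current forward F = (S − I)·e^(rT) = (134.67 − 3.4667)·e^(0.0965·12/12) = 131.2033 × 1.101310 = 144.4955
Value (long) = (F − K)·e^(−rT) = (144.4955 − 142.23) × 0.908010 = 2.0571
Value = €2.06

€2.06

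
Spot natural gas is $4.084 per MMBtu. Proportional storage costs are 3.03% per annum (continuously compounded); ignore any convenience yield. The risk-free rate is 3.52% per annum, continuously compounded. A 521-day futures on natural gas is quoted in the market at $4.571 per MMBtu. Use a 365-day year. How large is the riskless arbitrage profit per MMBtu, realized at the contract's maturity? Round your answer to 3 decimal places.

$0.087 per MMBtu

Fair futures: F* = S·e^(carry·T), with carry = (r + u) = 0.0352 + 0.0303 = 0.0655
F* = 4.084 · e^(0.0655 × 521/365) = 4.084 · e^0.093495 = 4.084 × 1.098005 = $4.4843
Market $4.571 > fair $4.4843: forward overpriced → cash-and-carry (buy spot, short the forward).
At maturity, profit = |F_mkt − F*| = |4.571 − 4.4843| = $0.087 per MMBtu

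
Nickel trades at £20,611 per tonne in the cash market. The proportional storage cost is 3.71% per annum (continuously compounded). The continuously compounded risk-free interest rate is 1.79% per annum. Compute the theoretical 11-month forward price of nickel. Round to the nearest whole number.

Net carry = r + u − y = 0.0179 + 0.0371 − 0.0000 = 0.0550
F = S·e^((r+u−y)T) = 20611 · e^(0.0550 × 11/12) = 20611 · e^0.050417
= 20611 × 1.051710 = £21,677 per tonne

£21,677 per tonne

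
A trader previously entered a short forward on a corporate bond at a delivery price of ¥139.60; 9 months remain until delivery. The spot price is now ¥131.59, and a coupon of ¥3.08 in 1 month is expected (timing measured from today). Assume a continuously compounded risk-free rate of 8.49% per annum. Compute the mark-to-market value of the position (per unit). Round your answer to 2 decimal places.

PV(remaining coupons) I = 3.08·e^(−0.0849·1/12) = 3.0583
Current forward F = (S − I)·e^(rT) = (131.59 − 3.0583)·e^(0.0849·9/12) = 128.5317 × 1.065746 = 136.9821
Value (long) = (F − K)·e^(−rT) = (136.9821 − 139.60) × 0.938310 = -2.4564
Short position value = −(long value) = ¥2.46

¥2.46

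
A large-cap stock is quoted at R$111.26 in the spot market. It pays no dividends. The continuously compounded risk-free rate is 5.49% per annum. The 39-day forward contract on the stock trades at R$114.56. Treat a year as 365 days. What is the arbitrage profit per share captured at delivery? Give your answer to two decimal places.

Fair forward: F* = S·e^(carry·T), with carry = r = 0.0549
F* = 111.26 · e^(0.0549 × 39/365) = 111.26 · e^0.005866 = 111.26 × 1.005883 = R$111.9145
Market R$114.56 > fair R$111.9145: forward overpriced → cash-and-carry (buy spot, short the forward).
At maturity, profit = |F_mkt − F*| = |114.56 − 111.9145| = R$2.65 per share

R$2.65 per share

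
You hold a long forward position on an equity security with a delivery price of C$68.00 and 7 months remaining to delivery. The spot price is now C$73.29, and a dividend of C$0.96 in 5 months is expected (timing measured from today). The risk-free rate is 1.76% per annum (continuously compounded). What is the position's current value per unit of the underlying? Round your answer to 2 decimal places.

PV(remaining dividends) I = 0.96·e^(−0.0176·5/12) = 0.9530
Current forward F = (S − I)·e^(rT) = (73.29 − 0.9530)·e^(0.0176·7/12) = 72.3370 × 1.010320 = 73.0835
Value (long) = (F − K)·e^(−rT) = (73.0835 − 68.00) × 0.989786 = 5.0316
Value = C$5.03

C$5.03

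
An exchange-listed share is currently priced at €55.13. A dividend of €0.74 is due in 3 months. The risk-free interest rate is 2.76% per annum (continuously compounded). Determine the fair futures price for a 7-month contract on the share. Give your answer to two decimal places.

PV(dividends) I = 0.74·e^(−0.0276·3/12)
I = 0.7349
F = (S − I)·e^(rT) = (55.13 − 0.7349) · e^(0.0276·7/12)
= 54.3951 · e^0.016100 = 54.3951 × 1.016230 = €55.28

€55.28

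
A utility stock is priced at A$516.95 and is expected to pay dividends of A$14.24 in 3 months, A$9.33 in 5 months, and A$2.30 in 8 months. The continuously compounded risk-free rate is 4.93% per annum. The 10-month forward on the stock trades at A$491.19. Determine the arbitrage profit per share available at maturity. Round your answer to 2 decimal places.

A$20.94 per share

PV(dividends) I = 14.24·e^(−0.0493·3/12) + 9.33·e^(−0.0493·5/12) + 2.30·e^(−0.0493·8/12) = 25.4315
Fair forward F* = (S − I)·e^(rT) = (516.95 − 25.4315)·e^0.041083 = 491.5185 × 1.041939 = 512.1323
Market A$491.19 < fair 512.1323: forward underpriced → reverse cash-and-carry (short the stock, invest proceeds at r, pay the dividends, go long the forward).
Profit at T = |F_mkt − F*| = |491.19 − 512.1323| = A$20.94 per share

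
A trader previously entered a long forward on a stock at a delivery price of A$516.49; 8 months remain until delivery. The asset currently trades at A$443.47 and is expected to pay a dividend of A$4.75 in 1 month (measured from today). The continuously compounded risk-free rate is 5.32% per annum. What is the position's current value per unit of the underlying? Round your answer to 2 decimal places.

PV(remaining dividends) I = 4.75·e^(−0.0532·1/12) = 4.7290
Current forward F = (S − I)·e^(rT) = (443.47 − 4.7290)·e^(0.0532·8/12) = 438.7410 × 1.036103 = 454.5809
Value (long) = (F − K)·e^(−rT) = (454.5809 − 516.49) × 0.965155 = -59.7519
Value = -A$59.75

-A$59.75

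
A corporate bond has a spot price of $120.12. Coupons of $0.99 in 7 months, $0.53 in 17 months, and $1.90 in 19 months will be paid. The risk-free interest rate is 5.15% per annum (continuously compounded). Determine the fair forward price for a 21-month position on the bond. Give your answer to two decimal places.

$127.94

PV(coupons) I = 0.99·e^(−0.0515·7/12) + 0.53·e^(−0.0515·17/12) + 1.90·e^(−0.0515·19/12)
I = 0.9607 + 0.4927 + 1.7512 = 3.2046
F = (S − I)·e^(rT) = (120.12 − 3.2046) · e^(0.0515·21/12)
= 116.9154 · e^0.090125 = 116.9154 × 1.094311 = $127.94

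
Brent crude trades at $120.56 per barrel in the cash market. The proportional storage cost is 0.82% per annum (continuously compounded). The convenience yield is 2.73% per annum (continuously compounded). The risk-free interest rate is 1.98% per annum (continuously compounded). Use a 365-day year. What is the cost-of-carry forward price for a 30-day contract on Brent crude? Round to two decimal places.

$120.57 per barrel

Net carry = r + u − y = 0.0198 + 0.0082 − 0.0273 = 0.0007
F = S·e^((r+u−y)T) = 120.56 · e^(0.0007 × 30/365) = 120.56 · e^0.000058
= 120.56 × 1.000058 = $120.57 per barrel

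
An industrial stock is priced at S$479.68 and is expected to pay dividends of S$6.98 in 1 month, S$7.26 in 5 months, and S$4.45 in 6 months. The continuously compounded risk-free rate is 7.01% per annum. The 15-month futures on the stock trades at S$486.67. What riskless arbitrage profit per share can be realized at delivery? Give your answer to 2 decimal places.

S$16.98 per share

PV(dividends) I = 6.98·e^(−0.0701·1/12) + 7.26·e^(−0.0701·5/12) + 4.45·e^(−0.0701·6/12) = 18.2871
Fair futures F* = (S − I)·e^(rT) = (479.68 − 18.2871)·e^0.087625 = 461.3929 × 1.091579 = 503.6468
Market S$486.67 < fair 503.6468: forward underpriced → reverse cash-and-carry (short the stock, invest proceeds at r, pay the dividends, go long the forward).
Profit at T = |F_mkt − F*| = |486.67 − 503.6468| = S$16.98 per share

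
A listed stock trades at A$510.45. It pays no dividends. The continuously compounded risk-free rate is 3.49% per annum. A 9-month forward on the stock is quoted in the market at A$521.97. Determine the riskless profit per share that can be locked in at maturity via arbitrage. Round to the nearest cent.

A$2.02 per share

Fair forward: F* = S·e^(carry·T), with carry = r = 0.0349
F* = 510.45 · e^(0.0349 × 9/12) = 510.45 · e^0.026175 = 510.45 × 1.026521 = A$523.9876
Market A$521.97 < fair A$523.9876: forward underpriced → reverse cash-and-carry (short spot, go long the forward).
At maturity, profit = |F_mkt − F*| = |521.97 − 523.9876| = A$2.02 per share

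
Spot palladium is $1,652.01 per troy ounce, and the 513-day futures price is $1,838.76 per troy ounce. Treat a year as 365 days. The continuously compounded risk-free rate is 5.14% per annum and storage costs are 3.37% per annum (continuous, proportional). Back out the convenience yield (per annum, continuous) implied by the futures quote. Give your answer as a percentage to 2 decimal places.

0.89%

F = S·e^((r+u−y)T) ⇒ (r+u−y) = ln(F/S)/T
ln(1838.76/1652.01) = 0.107099; /T ⇒ 0.076201
y = r + u − ln(F/S)/T = 0.0514 + 0.0337 − 0.076201 = 0.008899
y = 0.89%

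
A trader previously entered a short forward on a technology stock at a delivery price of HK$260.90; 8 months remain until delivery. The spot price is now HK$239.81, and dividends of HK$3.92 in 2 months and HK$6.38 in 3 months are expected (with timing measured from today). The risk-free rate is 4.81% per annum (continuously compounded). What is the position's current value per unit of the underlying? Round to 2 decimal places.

HK$23.05

PV(remaining dividends) I = 3.92·e^(−0.0481·2/12) + 6.38·e^(−0.0481·3/12) = 10.1924
Current forward F = (S − I)·e^(rT) = (239.81 − 10.1924)·e^(0.0481·8/12) = 229.6176 × 1.032586 = 237.0999
Value (long) = (F − K)·e^(−rT) = (237.0999 − 260.90) × 0.968442 = -23.0490
Short position value = −(long value) = HK$23.05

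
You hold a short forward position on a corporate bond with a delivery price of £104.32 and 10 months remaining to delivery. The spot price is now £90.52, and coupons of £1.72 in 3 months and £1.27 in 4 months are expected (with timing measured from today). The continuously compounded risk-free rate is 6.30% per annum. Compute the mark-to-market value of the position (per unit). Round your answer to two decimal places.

£11.40

PV(remaining coupons) I = 1.72·e^(−0.0630·3/12) + 1.27·e^(−0.0630·4/12) = 2.9367
Current forward F = (S − I)·e^(rT) = (90.52 − 2.9367)·e^(0.0630·10/12) = 87.5833 × 1.053903 = 92.3043
Value (long) = (F − K)·e^(−rT) = (92.3043 − 104.32) × 0.948854 = -11.4011
Short position value = −(long value) = £11.40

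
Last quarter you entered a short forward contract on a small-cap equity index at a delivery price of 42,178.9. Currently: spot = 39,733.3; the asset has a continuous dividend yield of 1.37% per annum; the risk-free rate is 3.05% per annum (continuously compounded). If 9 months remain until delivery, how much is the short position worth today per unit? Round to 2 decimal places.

Current fair forward for the remaining 9 months: F = S·e^((r − q)·T), (r − q) = 0.0305 − 0.0137 = 0.0168
F = 39733.3 · e^(0.0168 × 9/12) = 39733.3 × 1.01267971 = 40237.1067
Value of long forward = (F − K)·e^(−rT) = (40237.1067 − 42178.9) · e^(−0.0305·9/12)
= -1941.7933 × 0.97738465 = -1897.88
Short position value = −(long value) = 1897.88

1897.88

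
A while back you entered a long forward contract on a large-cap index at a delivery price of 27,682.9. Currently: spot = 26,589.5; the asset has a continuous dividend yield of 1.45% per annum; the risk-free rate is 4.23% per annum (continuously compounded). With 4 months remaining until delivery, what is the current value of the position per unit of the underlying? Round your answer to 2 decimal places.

Current fair forward for the remaining 4 months: F = S·e^((r − q)·T), (r − q) = 0.0423 − 0.0145 = 0.0278
F = 26589.5 · e^(0.0278 × 4/12) = 26589.5 × 1.00930974 = 26837.0413
Value of long forward = (F − K)·e^(−rT) = (26837.0413 − 27682.9) · e^(−0.0423·4/12)
= -845.8587 × 0.98599894 = -834.02

-834.02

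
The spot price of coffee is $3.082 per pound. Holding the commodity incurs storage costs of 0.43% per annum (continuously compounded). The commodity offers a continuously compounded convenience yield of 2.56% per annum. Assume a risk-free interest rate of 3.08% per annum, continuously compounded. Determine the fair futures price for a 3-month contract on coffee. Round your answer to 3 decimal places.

Net carry = r + u − y = 0.0308 + 0.0043 − 0.0256 = 0.0095
F = S·e^((r+u−y)T) = 3.082 · e^(0.0095 × 3/12) = 3.082 · e^0.002375
= 3.082 × 1.002378 = $3.089 per pound

$3.089 per pound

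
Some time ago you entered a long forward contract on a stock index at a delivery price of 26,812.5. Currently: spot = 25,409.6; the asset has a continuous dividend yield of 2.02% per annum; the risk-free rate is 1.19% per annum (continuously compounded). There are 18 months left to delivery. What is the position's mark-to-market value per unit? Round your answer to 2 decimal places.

-1686.91

Current fair forward for the remaining 18 months: F = S·e^((r − q)·T), (r − q) = 0.0119 − 0.0202 = -0.0083
F = 25409.6 · e^(-0.0083 × 18/12) = 25409.6 × 0.98762718 = 25095.2116
Value of long forward = (F − K)·e^(−rT) = (25095.2116 − 26812.5) · e^(−0.0119·18/12)
= -1717.2884 × 0.98230837 = -1686.91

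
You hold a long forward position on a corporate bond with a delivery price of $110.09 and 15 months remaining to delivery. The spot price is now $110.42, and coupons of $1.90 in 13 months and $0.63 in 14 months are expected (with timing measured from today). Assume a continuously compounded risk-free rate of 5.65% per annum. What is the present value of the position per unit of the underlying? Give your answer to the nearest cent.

$5.46

PV(remaining coupons) I = 1.90·e^(−0.0565·13/12) + 0.63·e^(−0.0565·14/12) = 2.3770
Current forward F = (S − I)·e^(rT) = (110.42 − 2.3770)·e^(0.0565·15/12) = 108.0430 × 1.073179 = 115.9495
Value (long) = (F − K)·e^(−rT) = (115.9495 − 110.09) × 0.931811 = 5.4599
Value = $5.46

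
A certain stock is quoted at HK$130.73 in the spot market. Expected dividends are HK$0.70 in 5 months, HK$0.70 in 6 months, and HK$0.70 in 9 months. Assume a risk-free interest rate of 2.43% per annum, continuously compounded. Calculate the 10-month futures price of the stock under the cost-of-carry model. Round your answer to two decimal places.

PV(dividends) I = 0.70·e^(−0.0243·5/12) + 0.70·e^(−0.0243·6/12) + 0.70·e^(−0.0243·9/12)
I = 0.6929 + 0.6915 + 0.6874 = 2.0718
F = (S − I)·e^(rT) = (130.73 − 2.0718) · e^(0.0243·10/12)
= 128.6582 · e^0.020250 = 128.6582 × 1.020456 = HK$131.29

HK$131.29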